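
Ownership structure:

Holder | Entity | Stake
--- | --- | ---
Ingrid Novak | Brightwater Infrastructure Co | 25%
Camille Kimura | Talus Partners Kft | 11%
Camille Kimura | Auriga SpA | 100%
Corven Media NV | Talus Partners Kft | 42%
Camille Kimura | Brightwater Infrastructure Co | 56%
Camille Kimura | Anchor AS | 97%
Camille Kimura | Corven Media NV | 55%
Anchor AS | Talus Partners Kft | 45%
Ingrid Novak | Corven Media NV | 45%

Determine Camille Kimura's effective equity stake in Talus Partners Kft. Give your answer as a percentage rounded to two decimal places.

77.75%

Camille reaches Talus along 3 paths.
Direct stake: 11% = 11%.
Via Corven: 55% × 42% = 23.1%.
Via Anchor: 97% × 45% = 43.65%.
Total: 11% + 23.1% + 43.65% = 77.75%.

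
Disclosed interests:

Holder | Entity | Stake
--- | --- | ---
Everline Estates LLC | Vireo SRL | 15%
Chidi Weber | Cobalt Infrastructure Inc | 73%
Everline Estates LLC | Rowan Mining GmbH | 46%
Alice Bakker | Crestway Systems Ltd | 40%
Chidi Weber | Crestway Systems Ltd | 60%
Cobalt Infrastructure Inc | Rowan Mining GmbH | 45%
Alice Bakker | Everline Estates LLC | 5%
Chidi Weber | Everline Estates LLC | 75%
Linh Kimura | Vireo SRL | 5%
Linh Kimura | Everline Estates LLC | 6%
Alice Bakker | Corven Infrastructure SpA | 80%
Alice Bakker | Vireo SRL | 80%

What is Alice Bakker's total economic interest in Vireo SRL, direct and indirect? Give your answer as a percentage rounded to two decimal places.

Alice reaches Vireo along 2 paths.
Direct stake: 80% = 80%.
Via Everline: 5% × 15% = 0.75%.
Total: 80% + 0.75% = 80.75%.

80.75%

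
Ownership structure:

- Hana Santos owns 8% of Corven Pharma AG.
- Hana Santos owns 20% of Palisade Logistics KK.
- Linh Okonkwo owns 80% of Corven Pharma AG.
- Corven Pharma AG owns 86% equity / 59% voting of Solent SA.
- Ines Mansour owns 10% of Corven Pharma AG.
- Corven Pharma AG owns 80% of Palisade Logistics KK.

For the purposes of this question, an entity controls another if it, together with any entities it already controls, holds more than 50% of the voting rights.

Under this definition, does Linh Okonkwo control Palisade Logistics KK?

Yes

Linh holds 80% of Corven, so Linh controls Corven.
Corven holds 80% of Palisade, so Linh controls Palisade.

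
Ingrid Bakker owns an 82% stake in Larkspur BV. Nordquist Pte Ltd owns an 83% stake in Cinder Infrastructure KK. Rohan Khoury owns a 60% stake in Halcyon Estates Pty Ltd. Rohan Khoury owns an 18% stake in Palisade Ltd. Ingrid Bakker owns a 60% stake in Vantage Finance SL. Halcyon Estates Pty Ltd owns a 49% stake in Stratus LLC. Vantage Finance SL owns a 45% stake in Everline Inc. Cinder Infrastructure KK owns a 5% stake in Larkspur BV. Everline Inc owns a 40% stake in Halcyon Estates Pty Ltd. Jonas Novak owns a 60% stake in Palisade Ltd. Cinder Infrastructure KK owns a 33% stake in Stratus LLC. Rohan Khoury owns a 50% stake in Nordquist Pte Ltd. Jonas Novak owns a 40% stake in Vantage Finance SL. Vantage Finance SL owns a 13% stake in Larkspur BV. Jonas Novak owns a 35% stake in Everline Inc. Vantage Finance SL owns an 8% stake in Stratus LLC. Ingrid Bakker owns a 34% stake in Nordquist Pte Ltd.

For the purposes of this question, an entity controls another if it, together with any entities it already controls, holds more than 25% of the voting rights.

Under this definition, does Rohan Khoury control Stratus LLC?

Yes

Rohan holds 50% of Nordquist, so Rohan controls Nordquist.
Nordquist holds 83% of Cinder, so Rohan controls Cinder.
Rohan holds 60% of Halcyon, so Rohan controls Halcyon.
Cinder and Halcyon together hold 33% + 49% = 82% of Stratus, so Rohan controls Stratus.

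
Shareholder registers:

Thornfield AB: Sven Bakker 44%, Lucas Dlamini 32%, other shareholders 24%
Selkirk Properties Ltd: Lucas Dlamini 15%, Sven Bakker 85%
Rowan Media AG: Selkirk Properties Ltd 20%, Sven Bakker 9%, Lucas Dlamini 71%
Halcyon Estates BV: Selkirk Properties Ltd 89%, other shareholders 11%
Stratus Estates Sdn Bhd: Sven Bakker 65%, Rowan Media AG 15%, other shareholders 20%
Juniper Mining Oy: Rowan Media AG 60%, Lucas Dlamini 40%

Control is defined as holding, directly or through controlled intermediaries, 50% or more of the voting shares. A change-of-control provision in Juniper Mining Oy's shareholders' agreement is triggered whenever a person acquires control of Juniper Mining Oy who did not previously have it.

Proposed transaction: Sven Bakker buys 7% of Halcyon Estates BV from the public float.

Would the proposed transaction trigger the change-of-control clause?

No

The purchase changes only Sven's holdings, so Sven is the only person who could newly come to control Juniper.
Sven holds 85% of Selkirk, so Sven controls Selkirk.
Selkirk holds 89% of Halcyon, so Sven controls Halcyon.
Sven holds 65% of Stratus, so Sven controls Stratus.
Neither Sven nor any entity Sven controls holds any voting interest in Juniper.
So before the transaction, Sven does not control Juniper.
After the purchase, Sven holds 7% of Halcyon directly.
Selkirk and Sven together hold 89% + 7% = 96% of Halcyon, so Sven controls Halcyon.
After the transaction, neither Sven nor any entity Sven controls holds a voting interest in Juniper, so Sven still does not control it.
No new person acquires control, so the clause is not triggered.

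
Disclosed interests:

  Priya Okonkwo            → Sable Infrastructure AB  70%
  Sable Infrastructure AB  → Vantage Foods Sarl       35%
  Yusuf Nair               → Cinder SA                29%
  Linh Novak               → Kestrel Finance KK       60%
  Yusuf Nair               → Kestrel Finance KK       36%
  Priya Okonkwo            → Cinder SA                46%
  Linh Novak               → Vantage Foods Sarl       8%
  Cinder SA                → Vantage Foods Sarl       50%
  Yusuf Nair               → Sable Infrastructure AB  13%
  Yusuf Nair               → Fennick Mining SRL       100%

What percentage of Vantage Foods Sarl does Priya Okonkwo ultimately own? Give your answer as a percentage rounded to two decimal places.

Priya reaches Vantage along 2 paths.
Via Sable: 70% × 35% = 24.5%.
Via Cinder: 46% × 50% = 23%.
Total: 24.5% + 23% = 47.5%.
Rounded: 47.50%.

47.50%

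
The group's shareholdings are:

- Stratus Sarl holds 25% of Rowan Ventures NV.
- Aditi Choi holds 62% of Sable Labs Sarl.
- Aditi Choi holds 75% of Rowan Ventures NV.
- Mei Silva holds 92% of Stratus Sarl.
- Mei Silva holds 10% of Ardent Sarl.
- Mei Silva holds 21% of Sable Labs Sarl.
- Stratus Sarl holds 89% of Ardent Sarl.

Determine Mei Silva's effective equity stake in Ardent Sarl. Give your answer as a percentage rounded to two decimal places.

Mei reaches Ardent along 2 paths.
Direct stake: 10% = 10%.
Via Stratus: 92% × 89% = 81.88%.
Total: 10% + 81.88% = 91.88%.

91.88%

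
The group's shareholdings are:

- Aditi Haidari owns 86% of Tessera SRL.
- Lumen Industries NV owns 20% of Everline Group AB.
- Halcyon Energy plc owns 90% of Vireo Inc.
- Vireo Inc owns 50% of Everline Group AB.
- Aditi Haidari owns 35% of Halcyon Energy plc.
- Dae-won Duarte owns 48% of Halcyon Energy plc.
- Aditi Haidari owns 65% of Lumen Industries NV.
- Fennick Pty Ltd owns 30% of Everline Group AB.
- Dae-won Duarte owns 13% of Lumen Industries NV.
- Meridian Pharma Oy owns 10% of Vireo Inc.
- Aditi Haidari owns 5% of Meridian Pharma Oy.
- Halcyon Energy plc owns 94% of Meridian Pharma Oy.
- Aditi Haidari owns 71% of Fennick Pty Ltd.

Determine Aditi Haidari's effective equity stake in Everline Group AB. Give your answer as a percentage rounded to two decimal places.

Aditi reaches Everline along 5 paths.
Via Halcyon → Vireo: 35% × 90% × 50% = 15.75%.
Via Halcyon → Meridian → Vireo: 35% × 94% × 10% × 50% = 1.645%.
Via Meridian → Vireo: 5% × 10% × 50% = 0.25%.
Via Fennick: 71% × 30% = 21.3%.
Via Lumen: 65% × 20% = 13%.
Total: 15.75% + 1.645% + 0.25% + 21.3% + 13% = 51.945%.
Rounded: 51.95%.

51.95%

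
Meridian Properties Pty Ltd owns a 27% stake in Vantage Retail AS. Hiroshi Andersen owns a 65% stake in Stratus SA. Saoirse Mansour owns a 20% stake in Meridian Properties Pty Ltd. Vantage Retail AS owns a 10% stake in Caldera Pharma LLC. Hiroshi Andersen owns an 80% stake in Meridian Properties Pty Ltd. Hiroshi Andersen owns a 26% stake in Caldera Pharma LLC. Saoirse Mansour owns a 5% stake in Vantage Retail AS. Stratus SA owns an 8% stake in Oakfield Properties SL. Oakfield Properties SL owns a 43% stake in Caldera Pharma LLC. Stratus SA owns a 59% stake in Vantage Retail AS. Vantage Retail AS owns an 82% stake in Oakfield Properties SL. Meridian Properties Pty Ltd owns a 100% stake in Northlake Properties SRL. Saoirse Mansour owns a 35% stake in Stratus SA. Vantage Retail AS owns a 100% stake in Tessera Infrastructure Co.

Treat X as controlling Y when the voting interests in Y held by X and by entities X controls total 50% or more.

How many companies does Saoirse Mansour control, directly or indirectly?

Saoirse's largest direct stake is 35% in Stratus, which does not meet the threshold.
Saoirse controls 0 companies.

0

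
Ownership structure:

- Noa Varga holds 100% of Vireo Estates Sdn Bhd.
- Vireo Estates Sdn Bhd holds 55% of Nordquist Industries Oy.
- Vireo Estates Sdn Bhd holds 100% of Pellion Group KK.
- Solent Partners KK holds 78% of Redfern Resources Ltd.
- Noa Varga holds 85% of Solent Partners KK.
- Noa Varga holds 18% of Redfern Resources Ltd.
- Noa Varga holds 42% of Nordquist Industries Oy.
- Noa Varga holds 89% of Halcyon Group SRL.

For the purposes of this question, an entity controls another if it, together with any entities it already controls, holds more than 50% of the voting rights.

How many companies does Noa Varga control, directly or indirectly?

6

Noa holds 100% of Vireo, so Noa controls Vireo.
Noa holds 89% of Halcyon, so Noa controls Halcyon.
Noa holds 85% of Solent, so Noa controls Solent.
Vireo holds 100% of Pellion, so Noa controls Pellion.
Solent and Noa together hold 78% + 18% = 96% of Redfern, so Noa controls Redfern.
Noa and Vireo together hold 42% + 55% = 97% of Nordquist, so Noa controls Nordquist.
Noa controls 6 companies.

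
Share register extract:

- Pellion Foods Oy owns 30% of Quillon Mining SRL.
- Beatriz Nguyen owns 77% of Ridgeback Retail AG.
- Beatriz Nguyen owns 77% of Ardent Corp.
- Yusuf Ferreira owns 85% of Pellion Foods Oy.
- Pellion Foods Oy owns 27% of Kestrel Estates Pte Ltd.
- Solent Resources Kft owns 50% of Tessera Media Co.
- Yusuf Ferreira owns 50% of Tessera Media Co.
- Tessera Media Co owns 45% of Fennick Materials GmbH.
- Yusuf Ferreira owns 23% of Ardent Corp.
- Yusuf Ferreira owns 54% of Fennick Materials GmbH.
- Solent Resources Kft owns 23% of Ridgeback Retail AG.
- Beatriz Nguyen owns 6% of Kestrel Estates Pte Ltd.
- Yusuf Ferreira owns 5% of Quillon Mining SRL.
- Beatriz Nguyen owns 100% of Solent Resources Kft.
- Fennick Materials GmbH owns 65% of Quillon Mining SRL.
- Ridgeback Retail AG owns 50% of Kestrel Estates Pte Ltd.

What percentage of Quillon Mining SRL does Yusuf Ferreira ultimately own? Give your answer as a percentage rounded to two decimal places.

80.23%

Yusuf reaches Quillon along 4 paths.
Direct stake: 5% = 5%.
Via Fennick: 54% × 65% = 35.1%.
Via Tessera → Fennick: 50% × 45% × 65% = 14.625%.
Via Pellion: 85% × 30% = 25.5%.
Total: 5% + 35.1% + 14.625% + 25.5% = 80.225%.
Rounded: 80.23%.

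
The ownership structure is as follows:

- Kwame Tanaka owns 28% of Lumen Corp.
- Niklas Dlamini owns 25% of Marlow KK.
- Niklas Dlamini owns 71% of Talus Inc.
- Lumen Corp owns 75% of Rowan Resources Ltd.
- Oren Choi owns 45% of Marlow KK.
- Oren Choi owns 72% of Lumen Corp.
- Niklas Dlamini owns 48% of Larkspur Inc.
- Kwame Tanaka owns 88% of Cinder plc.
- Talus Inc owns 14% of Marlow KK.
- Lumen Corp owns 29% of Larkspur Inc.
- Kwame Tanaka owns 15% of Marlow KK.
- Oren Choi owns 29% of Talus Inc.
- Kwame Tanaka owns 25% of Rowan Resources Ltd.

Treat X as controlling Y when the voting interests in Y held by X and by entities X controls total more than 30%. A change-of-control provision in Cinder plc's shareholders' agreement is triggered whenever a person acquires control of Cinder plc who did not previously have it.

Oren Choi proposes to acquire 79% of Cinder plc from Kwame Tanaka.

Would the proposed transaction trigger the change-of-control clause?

Yes

The purchase adds only to Oren's holdings (Kwame's stake shrinks), so Oren is the only person who could newly come to control Cinder.
Oren holds 72% of Lumen, so Oren controls Lumen.
Oren holds 45% of Marlow, so Oren controls Marlow.
Lumen holds 75% of Rowan, so Oren controls Rowan.
Neither Oren nor any entity Oren controls holds any voting interest in Cinder.
So before the transaction, Oren does not control Cinder.
After the purchase, Oren holds 79% of Cinder directly, and Kwame's stake falls to 9%.
Oren holds 79% of Cinder, so Oren controls Cinder.
Oren did not control Cinder before and does after, so the clause is triggered.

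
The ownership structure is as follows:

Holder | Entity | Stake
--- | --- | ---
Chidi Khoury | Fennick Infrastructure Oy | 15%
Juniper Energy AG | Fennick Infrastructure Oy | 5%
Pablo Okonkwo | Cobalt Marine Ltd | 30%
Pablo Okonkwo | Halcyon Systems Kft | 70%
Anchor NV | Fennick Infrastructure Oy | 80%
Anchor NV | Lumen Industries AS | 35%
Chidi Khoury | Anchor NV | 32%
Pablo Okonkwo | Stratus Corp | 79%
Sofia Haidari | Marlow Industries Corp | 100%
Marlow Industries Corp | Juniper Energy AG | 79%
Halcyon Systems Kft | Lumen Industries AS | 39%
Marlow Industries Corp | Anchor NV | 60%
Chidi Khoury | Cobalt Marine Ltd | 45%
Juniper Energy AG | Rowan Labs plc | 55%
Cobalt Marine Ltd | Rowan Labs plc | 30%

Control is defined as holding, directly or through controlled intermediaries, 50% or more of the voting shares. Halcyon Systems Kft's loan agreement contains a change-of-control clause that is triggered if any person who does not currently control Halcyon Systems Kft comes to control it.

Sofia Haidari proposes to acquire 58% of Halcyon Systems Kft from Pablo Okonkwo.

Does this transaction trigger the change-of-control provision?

The purchase adds only to Sofia's holdings (Pablo's stake shrinks), so Sofia is the only person who could newly come to control Halcyon.
Sofia holds 100% of Marlow, so Sofia controls Marlow.
Marlow holds 60% of Anchor, so Sofia controls Anchor.
Marlow holds 79% of Juniper, so Sofia controls Juniper.
Juniper and Anchor together hold 5% + 80% = 85% of Fennick, so Sofia controls Fennick.
Juniper holds 55% of Rowan, so Sofia controls Rowan.
Neither Sofia nor any entity Sofia controls holds any voting interest in Halcyon.
So before the transaction, Sofia does not control Halcyon.
After the purchase, Sofia holds 58% of Halcyon directly, and Pablo's stake falls to 12%.
Sofia holds 58% of Halcyon, so Sofia controls Halcyon.
Sofia did not control Halcyon before and does after, so the clause is triggered.

Yes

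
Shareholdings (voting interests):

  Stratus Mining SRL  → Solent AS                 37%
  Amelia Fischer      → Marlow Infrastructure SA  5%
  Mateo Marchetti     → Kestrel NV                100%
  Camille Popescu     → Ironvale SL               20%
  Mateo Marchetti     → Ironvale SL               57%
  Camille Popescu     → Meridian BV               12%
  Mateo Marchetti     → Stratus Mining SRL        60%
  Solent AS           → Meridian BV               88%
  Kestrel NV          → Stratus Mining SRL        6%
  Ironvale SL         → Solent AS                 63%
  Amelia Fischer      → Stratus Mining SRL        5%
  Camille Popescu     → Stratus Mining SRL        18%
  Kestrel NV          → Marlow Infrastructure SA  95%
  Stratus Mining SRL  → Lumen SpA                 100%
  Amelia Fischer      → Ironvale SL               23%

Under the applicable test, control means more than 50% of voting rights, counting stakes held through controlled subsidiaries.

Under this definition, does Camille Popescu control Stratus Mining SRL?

Camille's largest direct stake is 20% in Ironvale, which does not meet the threshold, so Camille controls no company.
In Stratus, Camille's side holds only 18%, not > 50%.
So Camille does not control Stratus.

No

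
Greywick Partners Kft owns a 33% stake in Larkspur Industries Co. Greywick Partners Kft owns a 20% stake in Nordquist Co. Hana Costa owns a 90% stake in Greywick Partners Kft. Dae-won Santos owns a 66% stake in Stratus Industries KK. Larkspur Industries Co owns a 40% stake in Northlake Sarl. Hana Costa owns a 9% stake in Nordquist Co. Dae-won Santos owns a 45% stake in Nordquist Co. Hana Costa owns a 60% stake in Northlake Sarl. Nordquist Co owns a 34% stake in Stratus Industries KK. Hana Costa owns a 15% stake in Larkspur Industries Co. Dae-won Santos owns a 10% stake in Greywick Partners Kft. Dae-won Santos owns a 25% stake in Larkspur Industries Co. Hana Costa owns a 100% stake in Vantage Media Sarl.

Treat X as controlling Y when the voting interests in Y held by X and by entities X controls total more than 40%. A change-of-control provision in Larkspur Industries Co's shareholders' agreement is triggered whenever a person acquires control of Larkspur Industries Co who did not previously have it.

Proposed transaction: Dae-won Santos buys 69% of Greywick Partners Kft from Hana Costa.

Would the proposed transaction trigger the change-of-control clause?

The purchase adds only to Dae-won's holdings (Hana's stake shrinks), so Dae-won is the only person who could newly come to control Larkspur.
Dae-won holds 45% of Nordquist, so Dae-won controls Nordquist.
Dae-won and Nordquist together hold 66% + 34% = 100% of Stratus, so Dae-won controls Stratus.
In Larkspur, Dae-won's side holds only 25%, not > 40%.
So before the transaction, Dae-won does not control Larkspur.
After the purchase, Dae-won's direct stake in Greywick rises to 10% + 69% = 79%, and Hana's stake falls to 21%.
Dae-won holds 79% of Greywick, so Dae-won controls Greywick.
Dae-won and Greywick together hold 25% + 33% = 58% of Larkspur, so Dae-won controls Larkspur.
Dae-won did not control Larkspur before and does after, so the clause is triggered.

Yes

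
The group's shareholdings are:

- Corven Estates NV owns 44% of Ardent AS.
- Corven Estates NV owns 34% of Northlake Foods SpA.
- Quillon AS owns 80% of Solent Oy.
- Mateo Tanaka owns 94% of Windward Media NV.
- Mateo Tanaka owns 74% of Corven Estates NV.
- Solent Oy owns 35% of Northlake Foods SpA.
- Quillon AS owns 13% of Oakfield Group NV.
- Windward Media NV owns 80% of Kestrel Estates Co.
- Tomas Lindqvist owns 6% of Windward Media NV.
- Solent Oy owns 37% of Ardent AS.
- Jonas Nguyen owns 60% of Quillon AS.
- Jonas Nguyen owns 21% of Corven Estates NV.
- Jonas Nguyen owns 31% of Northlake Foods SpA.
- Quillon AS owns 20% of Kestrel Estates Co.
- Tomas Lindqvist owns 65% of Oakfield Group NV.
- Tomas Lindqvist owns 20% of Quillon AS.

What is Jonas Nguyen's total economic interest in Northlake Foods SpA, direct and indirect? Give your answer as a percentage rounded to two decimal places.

Jonas reaches Northlake along 3 paths.
Direct stake: 31% = 31%.
Via Quillon → Solent: 60% × 80% × 35% = 16.8%.
Via Corven: 21% × 34% = 7.14%.
Total: 31% + 16.8% + 7.14% = 54.94%.

54.94%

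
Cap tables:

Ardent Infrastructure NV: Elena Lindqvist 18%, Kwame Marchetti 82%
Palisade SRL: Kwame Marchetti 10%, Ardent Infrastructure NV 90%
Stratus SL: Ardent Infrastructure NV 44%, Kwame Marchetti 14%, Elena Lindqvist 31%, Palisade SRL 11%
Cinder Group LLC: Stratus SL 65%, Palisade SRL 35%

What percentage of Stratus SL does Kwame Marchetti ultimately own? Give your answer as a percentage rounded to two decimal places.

59.30%

Kwame reaches Stratus along 4 paths.
Via Ardent: 82% × 44% = 36.08%.
Direct stake: 14% = 14%.
Via Palisade: 10% × 11% = 1.1%.
Via Ardent → Palisade: 82% × 90% × 11% = 8.118%.
Total: 36.08% + 14% + 1.1% + 8.118% = 59.298%.
Rounded: 59.30%.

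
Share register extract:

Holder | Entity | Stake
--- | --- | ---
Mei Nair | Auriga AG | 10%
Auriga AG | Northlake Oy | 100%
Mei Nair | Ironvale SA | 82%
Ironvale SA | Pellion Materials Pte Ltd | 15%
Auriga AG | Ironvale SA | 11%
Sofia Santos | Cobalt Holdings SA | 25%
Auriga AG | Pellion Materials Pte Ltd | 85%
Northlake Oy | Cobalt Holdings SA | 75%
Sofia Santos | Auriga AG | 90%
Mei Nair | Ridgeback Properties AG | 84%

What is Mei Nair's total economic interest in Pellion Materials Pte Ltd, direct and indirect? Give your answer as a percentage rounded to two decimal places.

20.97%

Mei reaches Pellion along 3 paths.
Via Auriga: 10% × 85% = 8.5%.
Via Ironvale: 82% × 15% = 12.3%.
Via Auriga → Ironvale: 10% × 11% × 15% = 0.165%.
Total: 8.5% + 12.3% + 0.165% = 20.965%.
Rounded: 20.97%.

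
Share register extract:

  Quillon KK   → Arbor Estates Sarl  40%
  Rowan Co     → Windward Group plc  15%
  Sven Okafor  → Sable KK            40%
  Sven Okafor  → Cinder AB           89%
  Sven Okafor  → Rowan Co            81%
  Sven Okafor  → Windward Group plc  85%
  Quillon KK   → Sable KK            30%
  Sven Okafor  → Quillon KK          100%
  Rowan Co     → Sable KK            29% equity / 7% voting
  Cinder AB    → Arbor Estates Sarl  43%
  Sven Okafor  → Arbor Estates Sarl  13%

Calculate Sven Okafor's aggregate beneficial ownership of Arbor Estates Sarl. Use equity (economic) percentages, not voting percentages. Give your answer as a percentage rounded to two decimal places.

Sven reaches Arbor along 3 paths.
Via Quillon: 100% × 40% = 40%.
Via Cinder: 89% × 43% = 38.27%.
Direct stake: 13% = 13%.
Total: 40% + 38.27% + 13% = 91.27%.

91.27%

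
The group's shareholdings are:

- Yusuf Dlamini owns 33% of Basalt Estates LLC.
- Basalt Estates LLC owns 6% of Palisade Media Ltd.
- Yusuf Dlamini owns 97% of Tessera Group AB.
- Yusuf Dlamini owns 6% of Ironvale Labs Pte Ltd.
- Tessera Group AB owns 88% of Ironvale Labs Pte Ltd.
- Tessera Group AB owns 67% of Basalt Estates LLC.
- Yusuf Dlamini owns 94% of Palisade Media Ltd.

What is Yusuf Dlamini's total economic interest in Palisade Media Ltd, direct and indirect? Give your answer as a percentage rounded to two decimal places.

Yusuf reaches Palisade along 3 paths.
Via Tessera → Basalt: 97% × 67% × 6% = 3.8994%.
Via Basalt: 33% × 6% = 1.98%.
Direct stake: 94% = 94%.
Total: 3.8994% + 1.98% + 94% = 99.8794%.
Rounded: 99.88%.

99.88%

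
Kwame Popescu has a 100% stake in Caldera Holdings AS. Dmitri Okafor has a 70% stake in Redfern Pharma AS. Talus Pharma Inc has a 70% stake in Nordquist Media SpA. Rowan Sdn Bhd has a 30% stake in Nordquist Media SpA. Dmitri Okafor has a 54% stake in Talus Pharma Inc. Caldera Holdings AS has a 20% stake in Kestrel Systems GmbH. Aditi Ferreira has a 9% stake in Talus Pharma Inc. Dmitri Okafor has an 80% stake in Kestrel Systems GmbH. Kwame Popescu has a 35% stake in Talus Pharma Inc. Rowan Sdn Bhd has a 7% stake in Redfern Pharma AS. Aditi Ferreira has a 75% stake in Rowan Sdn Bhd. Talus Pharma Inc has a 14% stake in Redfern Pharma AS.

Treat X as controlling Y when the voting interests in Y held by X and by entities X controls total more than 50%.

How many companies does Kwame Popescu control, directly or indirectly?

1

Kwame holds 100% of Caldera, so Kwame controls Caldera.
No other company's threshold is met.
Kwame controls 1 company.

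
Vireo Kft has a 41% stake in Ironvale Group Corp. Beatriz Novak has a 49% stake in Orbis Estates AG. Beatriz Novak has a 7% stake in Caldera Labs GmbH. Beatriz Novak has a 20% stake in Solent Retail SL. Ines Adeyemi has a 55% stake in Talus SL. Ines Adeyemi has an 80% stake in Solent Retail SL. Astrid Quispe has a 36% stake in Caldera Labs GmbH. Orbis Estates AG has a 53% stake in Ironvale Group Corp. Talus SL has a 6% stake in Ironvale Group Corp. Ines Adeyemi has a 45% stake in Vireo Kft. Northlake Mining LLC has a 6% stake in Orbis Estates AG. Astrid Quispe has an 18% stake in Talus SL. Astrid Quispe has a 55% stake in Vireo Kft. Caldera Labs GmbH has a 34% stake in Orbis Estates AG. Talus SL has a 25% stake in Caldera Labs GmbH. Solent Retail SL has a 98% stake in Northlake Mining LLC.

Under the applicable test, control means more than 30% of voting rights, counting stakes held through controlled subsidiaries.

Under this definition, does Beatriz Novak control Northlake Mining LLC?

No

Beatriz holds 49% of Orbis, so Beatriz controls Orbis.
Orbis holds 53% of Ironvale, so Beatriz controls Ironvale.
Neither Beatriz nor any entity Beatriz controls holds any voting interest in Northlake.
So Beatriz does not control Northlake.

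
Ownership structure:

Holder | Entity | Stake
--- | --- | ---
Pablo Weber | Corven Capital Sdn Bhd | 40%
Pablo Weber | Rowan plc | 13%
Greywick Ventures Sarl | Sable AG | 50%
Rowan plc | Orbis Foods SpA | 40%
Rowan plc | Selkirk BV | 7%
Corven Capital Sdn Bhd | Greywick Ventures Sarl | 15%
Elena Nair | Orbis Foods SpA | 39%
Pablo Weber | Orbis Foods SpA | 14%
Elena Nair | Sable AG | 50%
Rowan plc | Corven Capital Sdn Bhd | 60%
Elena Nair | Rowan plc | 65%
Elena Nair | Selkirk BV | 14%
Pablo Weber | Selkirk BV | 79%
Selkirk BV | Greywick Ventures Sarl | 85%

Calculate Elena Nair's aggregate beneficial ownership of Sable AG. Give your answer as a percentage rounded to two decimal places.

60.81%

Elena reaches Sable along 4 paths.
Via Selkirk → Greywick: 14% × 85% × 50% = 5.95%.
Via Rowan → Selkirk → Greywick: 65% × 7% × 85% × 50% = 1.93375%.
Via Rowan → Corven → Greywick: 65% × 60% × 15% × 50% = 2.925%.
Direct stake: 50% = 50%.
Total: 5.95% + 1.93375% + 2.925% + 50% = 60.80875%.
Rounded: 60.81%.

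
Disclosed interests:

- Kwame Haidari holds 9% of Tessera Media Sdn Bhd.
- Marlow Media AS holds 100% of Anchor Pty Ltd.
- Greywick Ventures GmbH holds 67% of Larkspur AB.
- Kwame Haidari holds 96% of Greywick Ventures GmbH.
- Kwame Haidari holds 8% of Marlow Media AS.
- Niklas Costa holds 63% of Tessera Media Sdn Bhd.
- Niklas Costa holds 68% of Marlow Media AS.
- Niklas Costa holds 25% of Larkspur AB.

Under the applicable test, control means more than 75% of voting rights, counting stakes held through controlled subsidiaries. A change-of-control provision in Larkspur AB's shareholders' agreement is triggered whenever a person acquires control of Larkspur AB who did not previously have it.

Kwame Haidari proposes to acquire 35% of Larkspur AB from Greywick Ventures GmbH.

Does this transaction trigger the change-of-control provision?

The purchase adds only to Kwame's holdings (Greywick's stake shrinks), so Kwame is the only person who could newly come to control Larkspur.
Kwame holds 96% of Greywick, so Kwame controls Greywick.
In Larkspur, Kwame's side holds only 67%, not > 75%.
So before the transaction, Kwame does not control Larkspur.
After the purchase, Kwame holds 35% of Larkspur directly, and Greywick's stake falls to 32%.
After the transaction, Kwame's side holds 32% + 35% = 67% of Larkspur, not > 75%, so Kwame still does not control Larkspur.
No new person acquires control, so the clause is not triggered.

No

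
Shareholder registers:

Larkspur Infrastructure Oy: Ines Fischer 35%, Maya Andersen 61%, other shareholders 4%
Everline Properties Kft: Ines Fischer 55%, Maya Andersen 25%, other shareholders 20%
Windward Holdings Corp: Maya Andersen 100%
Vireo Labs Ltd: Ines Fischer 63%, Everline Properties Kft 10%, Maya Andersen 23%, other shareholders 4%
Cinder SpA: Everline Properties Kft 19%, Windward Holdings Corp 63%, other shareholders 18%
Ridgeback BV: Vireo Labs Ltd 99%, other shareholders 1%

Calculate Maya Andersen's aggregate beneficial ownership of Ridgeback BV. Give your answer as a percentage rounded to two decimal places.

Maya reaches Ridgeback along 2 paths.
Via Everline → Vireo: 25% × 10% × 99% = 2.475%.
Via Vireo: 23% × 99% = 22.77%.
Total: 2.475% + 22.77% = 25.245%.
Rounded: 25.25%.

25.25%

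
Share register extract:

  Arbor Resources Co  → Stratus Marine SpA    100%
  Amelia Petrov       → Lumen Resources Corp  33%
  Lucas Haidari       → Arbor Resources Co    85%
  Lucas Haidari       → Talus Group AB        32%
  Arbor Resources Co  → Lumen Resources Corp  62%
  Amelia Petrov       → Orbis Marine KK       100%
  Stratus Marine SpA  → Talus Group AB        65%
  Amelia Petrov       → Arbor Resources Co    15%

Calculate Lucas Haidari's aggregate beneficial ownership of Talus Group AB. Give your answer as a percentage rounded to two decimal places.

87.25%

Lucas reaches Talus along 2 paths.
Via Arbor → Stratus: 85% × 100% × 65% = 55.25%.
Direct stake: 32% = 32%.
Total: 55.25% + 32% = 87.25%.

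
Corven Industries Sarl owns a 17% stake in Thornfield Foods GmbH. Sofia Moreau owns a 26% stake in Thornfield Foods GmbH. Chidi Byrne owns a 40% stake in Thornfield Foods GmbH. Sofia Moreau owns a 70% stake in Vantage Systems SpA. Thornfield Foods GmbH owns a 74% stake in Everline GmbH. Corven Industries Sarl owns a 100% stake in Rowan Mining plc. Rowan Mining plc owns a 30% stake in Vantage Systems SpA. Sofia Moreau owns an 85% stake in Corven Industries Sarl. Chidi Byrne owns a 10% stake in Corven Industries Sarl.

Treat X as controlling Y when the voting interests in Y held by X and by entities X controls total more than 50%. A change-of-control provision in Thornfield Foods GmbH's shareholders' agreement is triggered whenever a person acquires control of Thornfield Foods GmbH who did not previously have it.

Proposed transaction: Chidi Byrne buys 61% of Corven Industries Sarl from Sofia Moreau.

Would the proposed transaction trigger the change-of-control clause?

The purchase adds only to Chidi's holdings (Sofia's stake shrinks), so Chidi is the only person who could newly come to control Thornfield.
Chidi's largest direct stake is 40% in Thornfield, which does not meet the threshold, so Chidi controls no company.
In Thornfield, Chidi's side holds only 40%, not > 50%.
So before the transaction, Chidi does not control Thornfield.
After the purchase, Chidi's direct stake in Corven rises to 10% + 61% = 71%, and Sofia's stake falls to 24%.
Chidi holds 71% of Corven, so Chidi controls Corven.
Chidi and Corven together hold 40% + 17% = 57% of Thornfield, so Chidi controls Thornfield.
Chidi did not control Thornfield before and does after, so the clause is triggered.

Yes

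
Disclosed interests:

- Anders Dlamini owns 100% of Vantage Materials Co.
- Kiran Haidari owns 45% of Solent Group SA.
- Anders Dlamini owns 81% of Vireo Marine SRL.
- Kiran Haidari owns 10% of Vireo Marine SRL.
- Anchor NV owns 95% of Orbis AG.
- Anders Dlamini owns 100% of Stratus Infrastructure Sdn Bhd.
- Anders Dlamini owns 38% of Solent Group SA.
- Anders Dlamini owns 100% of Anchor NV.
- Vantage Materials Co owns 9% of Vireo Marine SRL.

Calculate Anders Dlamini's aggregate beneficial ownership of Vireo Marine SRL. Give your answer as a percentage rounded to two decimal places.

90.00%

Anders reaches Vireo along 2 paths.
Via Vantage: 100% × 9% = 9%.
Direct stake: 81% = 81%.
Total: 9% + 81% = 90%.
Rounded: 90.00%.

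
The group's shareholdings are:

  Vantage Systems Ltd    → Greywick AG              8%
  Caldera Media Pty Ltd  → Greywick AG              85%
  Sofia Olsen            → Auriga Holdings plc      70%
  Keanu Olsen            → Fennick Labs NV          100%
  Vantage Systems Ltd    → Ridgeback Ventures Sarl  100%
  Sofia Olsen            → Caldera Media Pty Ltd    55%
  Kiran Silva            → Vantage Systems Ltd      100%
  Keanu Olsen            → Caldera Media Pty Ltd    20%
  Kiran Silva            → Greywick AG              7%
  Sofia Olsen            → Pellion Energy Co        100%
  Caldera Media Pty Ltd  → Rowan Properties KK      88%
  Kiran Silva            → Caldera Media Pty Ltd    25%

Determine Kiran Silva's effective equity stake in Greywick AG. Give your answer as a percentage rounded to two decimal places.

Kiran reaches Greywick along 3 paths.
Direct stake: 7% = 7%.
Via Vantage: 100% × 8% = 8%.
Via Caldera: 25% × 85% = 21.25%.
Total: 7% + 8% + 21.25% = 36.25%.

36.25%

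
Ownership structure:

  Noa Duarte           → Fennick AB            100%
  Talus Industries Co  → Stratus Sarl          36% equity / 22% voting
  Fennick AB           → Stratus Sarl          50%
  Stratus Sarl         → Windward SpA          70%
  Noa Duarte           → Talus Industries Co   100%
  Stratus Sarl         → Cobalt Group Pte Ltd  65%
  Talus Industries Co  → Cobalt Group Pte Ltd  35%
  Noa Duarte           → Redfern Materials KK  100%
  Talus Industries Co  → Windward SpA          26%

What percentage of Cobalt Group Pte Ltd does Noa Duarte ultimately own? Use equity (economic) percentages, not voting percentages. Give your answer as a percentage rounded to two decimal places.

90.90%

Noa reaches Cobalt along 3 paths.
Via Fennick → Stratus: 100% × 50% × 65% = 32.5%.
Via Talus → Stratus: 100% × 36% × 65% = 23.4%.
Via Talus: 100% × 35% = 35%.
Total: 32.5% + 23.4% + 35% = 90.9%.
Rounded: 90.90%.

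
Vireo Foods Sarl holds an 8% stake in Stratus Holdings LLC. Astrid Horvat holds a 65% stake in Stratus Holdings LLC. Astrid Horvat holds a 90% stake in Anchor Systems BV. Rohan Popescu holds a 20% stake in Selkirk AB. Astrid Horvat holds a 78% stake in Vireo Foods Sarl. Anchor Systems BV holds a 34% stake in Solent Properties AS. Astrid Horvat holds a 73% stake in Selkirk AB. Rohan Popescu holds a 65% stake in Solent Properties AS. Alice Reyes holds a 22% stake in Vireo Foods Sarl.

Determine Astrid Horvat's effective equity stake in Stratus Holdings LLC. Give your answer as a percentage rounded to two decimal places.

Astrid reaches Stratus along 2 paths.
Direct stake: 65% = 65%.
Via Vireo: 78% × 8% = 6.24%.
Total: 65% + 6.24% = 71.24%.

71.24%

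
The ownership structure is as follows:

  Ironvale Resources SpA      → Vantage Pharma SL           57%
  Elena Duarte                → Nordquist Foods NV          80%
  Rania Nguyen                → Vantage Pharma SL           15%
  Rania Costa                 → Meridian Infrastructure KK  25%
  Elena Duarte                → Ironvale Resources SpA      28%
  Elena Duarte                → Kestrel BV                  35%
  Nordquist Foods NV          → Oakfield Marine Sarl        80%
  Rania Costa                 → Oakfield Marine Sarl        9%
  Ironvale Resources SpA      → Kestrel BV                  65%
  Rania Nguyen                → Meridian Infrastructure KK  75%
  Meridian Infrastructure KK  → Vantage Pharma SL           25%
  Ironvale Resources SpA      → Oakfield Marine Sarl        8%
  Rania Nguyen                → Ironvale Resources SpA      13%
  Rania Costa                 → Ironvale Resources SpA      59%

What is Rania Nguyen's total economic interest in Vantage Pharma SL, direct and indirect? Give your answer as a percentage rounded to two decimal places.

41.16%

Rania Nguyen reaches Vantage along 3 paths.
Via Meridian: 75% × 25% = 18.75%.
Via Ironvale: 13% × 57% = 7.41%.
Direct stake: 15% = 15%.
Total: 18.75% + 7.41% + 15% = 41.16%.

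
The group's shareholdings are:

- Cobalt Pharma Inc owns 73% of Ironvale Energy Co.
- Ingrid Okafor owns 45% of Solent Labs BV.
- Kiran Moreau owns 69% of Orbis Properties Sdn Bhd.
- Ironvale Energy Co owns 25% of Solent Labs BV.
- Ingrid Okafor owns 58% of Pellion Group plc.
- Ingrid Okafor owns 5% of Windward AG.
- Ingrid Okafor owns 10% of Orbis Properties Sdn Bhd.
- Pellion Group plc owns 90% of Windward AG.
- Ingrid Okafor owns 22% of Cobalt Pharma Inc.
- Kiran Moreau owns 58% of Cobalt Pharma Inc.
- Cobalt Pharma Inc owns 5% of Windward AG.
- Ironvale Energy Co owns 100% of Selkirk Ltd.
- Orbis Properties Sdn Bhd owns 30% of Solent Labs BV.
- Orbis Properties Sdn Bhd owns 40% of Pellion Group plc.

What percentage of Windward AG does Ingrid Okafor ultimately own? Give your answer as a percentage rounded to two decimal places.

Ingrid reaches Windward along 4 paths.
Direct stake: 5% = 5%.
Via Cobalt: 22% × 5% = 1.1%.
Via Orbis → Pellion: 10% × 40% × 90% = 3.6%.
Via Pellion: 58% × 90% = 52.2%.
Total: 5% + 1.1% + 3.6% + 52.2% = 61.9%.
Rounded: 61.90%.

61.90%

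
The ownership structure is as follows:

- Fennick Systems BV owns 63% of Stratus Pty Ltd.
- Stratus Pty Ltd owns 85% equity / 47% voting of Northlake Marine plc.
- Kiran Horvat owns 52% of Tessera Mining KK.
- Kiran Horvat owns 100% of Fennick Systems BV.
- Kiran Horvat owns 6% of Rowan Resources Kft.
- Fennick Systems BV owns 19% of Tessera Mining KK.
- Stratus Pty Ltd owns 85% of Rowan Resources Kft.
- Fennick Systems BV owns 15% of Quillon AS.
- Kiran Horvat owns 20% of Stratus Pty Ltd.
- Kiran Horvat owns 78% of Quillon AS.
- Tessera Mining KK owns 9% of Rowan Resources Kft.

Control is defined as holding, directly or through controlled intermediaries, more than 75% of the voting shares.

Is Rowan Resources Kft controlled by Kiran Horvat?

Yes

Kiran holds 100% of Fennick, so Kiran controls Fennick.
Fennick and Kiran together hold 63% + 20% = 83% of Stratus, so Kiran controls Stratus.
Stratus and Kiran together hold 85% + 6% = 91% of Rowan, so Kiran controls Rowan.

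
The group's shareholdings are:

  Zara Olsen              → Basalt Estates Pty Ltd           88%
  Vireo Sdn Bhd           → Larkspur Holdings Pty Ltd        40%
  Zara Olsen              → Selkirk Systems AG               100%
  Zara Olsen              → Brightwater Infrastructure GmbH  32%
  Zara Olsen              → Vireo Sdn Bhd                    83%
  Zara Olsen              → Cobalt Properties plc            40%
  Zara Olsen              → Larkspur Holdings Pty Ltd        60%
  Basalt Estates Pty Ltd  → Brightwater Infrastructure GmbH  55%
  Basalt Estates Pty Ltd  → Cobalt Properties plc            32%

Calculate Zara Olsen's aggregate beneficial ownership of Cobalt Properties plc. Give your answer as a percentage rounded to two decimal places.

Zara reaches Cobalt along 2 paths.
Direct stake: 40% = 40%.
Via Basalt: 88% × 32% = 28.16%.
Total: 40% + 28.16% = 68.16%.

68.16%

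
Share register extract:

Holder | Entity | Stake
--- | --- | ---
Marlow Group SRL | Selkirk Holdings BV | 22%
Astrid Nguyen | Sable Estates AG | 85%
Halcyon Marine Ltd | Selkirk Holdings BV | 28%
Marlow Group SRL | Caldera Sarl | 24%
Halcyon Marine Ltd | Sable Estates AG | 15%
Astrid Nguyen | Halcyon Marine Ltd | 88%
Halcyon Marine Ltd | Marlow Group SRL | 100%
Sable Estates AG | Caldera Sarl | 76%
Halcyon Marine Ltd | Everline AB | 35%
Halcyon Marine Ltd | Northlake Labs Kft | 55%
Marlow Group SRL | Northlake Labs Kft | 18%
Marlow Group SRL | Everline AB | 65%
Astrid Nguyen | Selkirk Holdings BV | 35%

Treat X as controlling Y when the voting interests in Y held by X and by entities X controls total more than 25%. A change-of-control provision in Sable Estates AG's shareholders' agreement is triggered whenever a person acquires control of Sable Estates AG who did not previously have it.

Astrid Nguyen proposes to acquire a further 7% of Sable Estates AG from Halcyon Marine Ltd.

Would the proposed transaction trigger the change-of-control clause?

No

The purchase adds only to Astrid's holdings (Halcyon's stake shrinks), so Astrid is the only person who could newly come to control Sable.
Astrid holds 88% of Halcyon, so Astrid controls Halcyon.
Halcyon and Astrid together hold 15% + 85% = 100% of Sable, so Astrid controls Sable.
So Astrid already controls Sable before the transaction.
After the purchase, Astrid's direct stake in Sable rises to 85% + 7% = 92%, and Halcyon's stake falls to 8%.
Astrid controlled Sable already, so this is not a new person acquiring control; every other person's position is unchanged or reduced.
No new person acquires control, so the clause is not triggered.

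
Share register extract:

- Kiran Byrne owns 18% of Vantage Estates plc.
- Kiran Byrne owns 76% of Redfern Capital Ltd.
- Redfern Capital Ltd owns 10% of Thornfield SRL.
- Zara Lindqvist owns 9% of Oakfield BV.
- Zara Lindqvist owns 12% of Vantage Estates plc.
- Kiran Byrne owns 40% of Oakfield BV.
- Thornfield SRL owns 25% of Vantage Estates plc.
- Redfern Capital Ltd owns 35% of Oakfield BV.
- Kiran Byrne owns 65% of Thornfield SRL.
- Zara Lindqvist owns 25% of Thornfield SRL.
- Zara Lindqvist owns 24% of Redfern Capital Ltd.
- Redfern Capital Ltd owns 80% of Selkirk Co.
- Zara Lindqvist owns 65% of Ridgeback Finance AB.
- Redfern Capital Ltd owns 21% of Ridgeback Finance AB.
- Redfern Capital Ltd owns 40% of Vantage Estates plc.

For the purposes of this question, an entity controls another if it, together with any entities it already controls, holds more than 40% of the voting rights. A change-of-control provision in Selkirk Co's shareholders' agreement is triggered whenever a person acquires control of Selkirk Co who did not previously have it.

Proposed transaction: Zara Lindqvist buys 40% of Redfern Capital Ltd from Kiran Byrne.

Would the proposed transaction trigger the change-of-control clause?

The purchase adds only to Zara's holdings (Kiran's stake shrinks), so Zara is the only person who could newly come to control Selkirk.
Zara holds 65% of Ridgeback, so Zara controls Ridgeback.
Neither Zara nor any entity Zara controls holds any voting interest in Selkirk.
So before the transaction, Zara does not control Selkirk.
After the purchase, Zara's direct stake in Redfern rises to 24% + 40% = 64%, and Kiran's stake falls to 36%.
Zara holds 64% of Redfern, so Zara controls Redfern.
Redfern holds 80% of Selkirk, so Zara controls Selkirk.
Zara did not control Selkirk before and does after, so the clause is triggered.

Yes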